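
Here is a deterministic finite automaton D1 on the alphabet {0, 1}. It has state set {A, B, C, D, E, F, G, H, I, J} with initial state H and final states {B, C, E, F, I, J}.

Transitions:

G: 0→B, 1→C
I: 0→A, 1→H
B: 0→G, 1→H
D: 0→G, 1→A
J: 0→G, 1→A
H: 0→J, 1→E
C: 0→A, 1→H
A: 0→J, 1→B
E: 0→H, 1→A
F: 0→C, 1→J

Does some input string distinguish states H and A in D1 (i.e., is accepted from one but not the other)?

Reachable states from the start: {A,B,C,E,G,H,J}. Unreachable: {D,F,I} — drop them.
P0 = {B,C,E,J} | {A,G,H}.
No further refinement is possible. Final partition (2 blocks): {B,C,E,J} | {A,G,H}.
H and A lie in the same block of the stable partition, so they are equivalent — no string distinguishes them.

No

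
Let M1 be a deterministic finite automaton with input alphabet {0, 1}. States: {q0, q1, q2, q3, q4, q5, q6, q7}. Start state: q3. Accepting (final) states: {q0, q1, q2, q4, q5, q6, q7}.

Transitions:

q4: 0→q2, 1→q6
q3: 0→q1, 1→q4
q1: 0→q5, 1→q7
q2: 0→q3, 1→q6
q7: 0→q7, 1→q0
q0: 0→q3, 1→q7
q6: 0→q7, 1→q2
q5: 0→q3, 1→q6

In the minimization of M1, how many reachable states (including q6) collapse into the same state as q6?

Start with accepting vs non-accepting: {q0,q1,q2,q4,q5,q6,q7} | {q3}.
Split {q0,q1,q2,q4,q5,q6,q7} by δ(·,0) → {q1,q4,q6,q7} and {q0,q2,q5}.
Split {q1,q4,q6,q7} by δ(·,0) → {q1,q4} and {q6,q7}.
Stable partition: {q1,q4} | {q3} | {q0,q2,q5} | {q6,q7} — 4 equivalence classes.
The equivalence class containing q6 is {q6,q7}, of size 2.

2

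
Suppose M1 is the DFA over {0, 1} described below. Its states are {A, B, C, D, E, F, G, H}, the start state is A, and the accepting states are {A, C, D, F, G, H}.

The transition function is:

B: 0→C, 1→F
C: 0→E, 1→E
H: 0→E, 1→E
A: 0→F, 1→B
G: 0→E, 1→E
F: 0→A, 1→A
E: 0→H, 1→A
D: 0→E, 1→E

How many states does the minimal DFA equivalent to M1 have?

5

Reachable states from the start: {A,B,C,E,F,H}. Unreachable: {D,G} — drop them.
Initial partition by acceptance: {A,C,F,H} | {B,E}.
Split {A,C,F,H} by δ(·,0) → {A,F} and {C,H}.
Split {A,F} by δ(·,1) → {A} and {F}.
Split {B,E} by δ(·,1) → {B} and {E}.
The partition is now stable with 5 blocks: {A} | {B} | {C,H} | {F} | {E}.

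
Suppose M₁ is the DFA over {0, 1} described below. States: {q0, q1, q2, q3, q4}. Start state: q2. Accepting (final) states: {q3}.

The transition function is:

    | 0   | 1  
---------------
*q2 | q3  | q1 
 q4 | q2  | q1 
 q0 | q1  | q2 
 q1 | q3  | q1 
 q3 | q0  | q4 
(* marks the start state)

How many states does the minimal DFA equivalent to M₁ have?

Every state is reachable, so we keep all 5.
Start with accepting vs non-accepting: {q3} | {q0,q1,q2,q4}.
On input 0, block {q0,q1,q2,q4} splits into {q0,q4} and {q1,q2}.
The partition is now stable with 3 blocks: {q3} | {q0,q4} | {q1,q2}.

3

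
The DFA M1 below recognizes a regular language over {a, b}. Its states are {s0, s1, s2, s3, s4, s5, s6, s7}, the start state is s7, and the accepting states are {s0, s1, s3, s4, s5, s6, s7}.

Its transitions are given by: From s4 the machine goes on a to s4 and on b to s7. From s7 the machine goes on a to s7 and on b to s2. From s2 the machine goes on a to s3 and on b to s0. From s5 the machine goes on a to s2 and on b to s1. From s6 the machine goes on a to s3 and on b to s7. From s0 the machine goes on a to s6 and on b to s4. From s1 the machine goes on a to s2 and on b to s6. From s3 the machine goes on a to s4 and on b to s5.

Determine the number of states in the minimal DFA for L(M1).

All states are reachable from the start state.
Start with accepting vs non-accepting: {s0,s1,s3,s4,s5,s6,s7} | {s2}.
Split {s0,s1,s3,s4,s5,s6,s7} by δ(·,a) → {s0,s3,s4,s6,s7} and {s1,s5}.
Split {s0,s3,s4,s6,s7} by δ(·,b) → {s0,s4,s6} and {s3} and {s7}.
On input a, block {s0,s4,s6} splits into {s0,s4} and {s6}.
Split {s0,s4} by δ(·,a) → {s0} and {s4}.
Split {s1,s5} by δ(·,b) → {s1} and {s5}.
Stable partition: {s0} | {s2} | {s1} | {s3} | {s7} | {s6} | {s4} | {s5} — 8 equivalence classes.

8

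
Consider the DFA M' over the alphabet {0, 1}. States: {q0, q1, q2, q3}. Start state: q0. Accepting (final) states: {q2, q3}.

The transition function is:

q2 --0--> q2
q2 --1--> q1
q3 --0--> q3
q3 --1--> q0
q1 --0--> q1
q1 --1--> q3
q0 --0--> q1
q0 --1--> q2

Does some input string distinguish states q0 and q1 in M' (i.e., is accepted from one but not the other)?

Initial partition by acceptance: {q2,q3} | {q0,q1}.
The partition is now stable with 2 blocks: {q2,q3} | {q0,q1}.
q0 and q1 lie in the same block of the stable partition, so they are equivalent — no string distinguishes them.

No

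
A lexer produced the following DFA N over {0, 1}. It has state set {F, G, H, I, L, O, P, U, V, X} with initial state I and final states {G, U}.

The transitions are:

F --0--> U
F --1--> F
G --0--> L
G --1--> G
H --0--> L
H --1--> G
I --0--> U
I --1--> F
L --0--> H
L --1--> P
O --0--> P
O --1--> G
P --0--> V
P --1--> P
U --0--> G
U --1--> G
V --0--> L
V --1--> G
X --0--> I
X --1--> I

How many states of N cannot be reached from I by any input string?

No path from I leads to O, X; the other 8 states are all reachable.

2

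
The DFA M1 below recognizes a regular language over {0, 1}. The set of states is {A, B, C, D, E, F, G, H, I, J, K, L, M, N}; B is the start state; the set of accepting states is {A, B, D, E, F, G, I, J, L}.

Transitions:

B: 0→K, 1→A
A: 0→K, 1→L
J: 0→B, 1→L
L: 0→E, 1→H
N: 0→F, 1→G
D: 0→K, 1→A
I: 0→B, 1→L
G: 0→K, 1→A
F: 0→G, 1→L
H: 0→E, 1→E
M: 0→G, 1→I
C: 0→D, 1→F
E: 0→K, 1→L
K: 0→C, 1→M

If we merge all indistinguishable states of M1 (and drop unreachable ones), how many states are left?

First remove the unreachable states {J,N}; 12 states remain.
Initial partition by acceptance: {A,B,D,E,F,G,I,L} | {C,H,K,M}.
Split {A,B,D,E,F,G,I,L} by δ(·,0) → {A,B,D,E,G} and {F,I,L}.
Split {A,B,D,E,G} by δ(·,1) → {B,D,G} and {A,E}.
Split {C,H,K,M} by δ(·,0) → {C,M} and {H} and {K}.
Refine {F,I,L} on symbol 0: members go to different blocks, giving {F,I} and {L}.
The partition is now stable with 7 blocks: {B,D,G} | {C,M} | {F,I} | {A,E} | {H} | {K} | {L}.

7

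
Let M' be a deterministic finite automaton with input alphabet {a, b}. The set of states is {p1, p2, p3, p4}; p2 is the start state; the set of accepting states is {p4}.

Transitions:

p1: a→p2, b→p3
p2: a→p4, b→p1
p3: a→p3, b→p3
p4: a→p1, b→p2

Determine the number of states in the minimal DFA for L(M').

4

Start with accepting vs non-accepting: {p4} | {p1,p2,p3}.
Split {p1,p2,p3} by δ(·,a) → {p1,p3} and {p2}.
Refine {p1,p3} on symbol a: members go to different blocks, giving {p1} and {p3}.
Stable partition: {p4} | {p1} | {p2} | {p3} — 4 equivalence classes.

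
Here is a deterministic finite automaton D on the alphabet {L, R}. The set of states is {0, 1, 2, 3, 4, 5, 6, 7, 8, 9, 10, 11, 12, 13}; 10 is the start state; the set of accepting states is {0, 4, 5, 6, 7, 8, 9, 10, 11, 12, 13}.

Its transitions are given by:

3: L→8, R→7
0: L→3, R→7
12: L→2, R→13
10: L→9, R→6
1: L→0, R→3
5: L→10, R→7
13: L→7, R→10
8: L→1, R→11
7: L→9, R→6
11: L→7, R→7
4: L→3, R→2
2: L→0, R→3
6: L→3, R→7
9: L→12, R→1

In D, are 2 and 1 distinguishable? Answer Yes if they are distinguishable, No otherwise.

No

First remove the unreachable states {4,5}; 12 states remain.
P0 = {0,6,7,8,9,10,11,12,13} | {1,2,3}.
Refine {0,6,7,8,9,10,11,12,13} on symbol L: members go to different blocks, giving {7,9,10,11,13} and {0,6,8,12}.
Refine {7,9,10,11,13} on symbol L: members go to different blocks, giving {7,10,11,13} and {9}.
Split {7,10,11,13} by δ(·,L) → {7,10} and {11,13}.
Refine {1,2,3} on symbol R: members go to different blocks, giving {1,2} and {3}.
On input L, block {0,6,8,12} splits into {0,6} and {8,12}.
The partition is now stable with 7 blocks: {7,10} | {1,2} | {0,6} | {9} | {11,13} | {3} | {8,12}.
2 and 1 lie in the same block of the stable partition, so they are equivalent — no string distinguishes them.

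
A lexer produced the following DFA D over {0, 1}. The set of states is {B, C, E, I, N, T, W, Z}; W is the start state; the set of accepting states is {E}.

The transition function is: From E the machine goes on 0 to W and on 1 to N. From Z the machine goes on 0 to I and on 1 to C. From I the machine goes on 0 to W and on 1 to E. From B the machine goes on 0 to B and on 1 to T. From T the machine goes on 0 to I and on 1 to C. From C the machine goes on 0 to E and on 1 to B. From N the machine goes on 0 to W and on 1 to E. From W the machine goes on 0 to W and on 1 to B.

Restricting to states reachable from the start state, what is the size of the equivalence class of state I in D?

First remove the unreachable states {Z}; 7 states remain.
P0 = {E} | {B,C,I,N,T,W}.
Split {B,C,I,N,T,W} by δ(·,0) → {B,I,N,T,W} and {C}.
On input 1, block {B,I,N,T,W} splits into {B,W} and {I,N} and {T}.
Refine {B,W} on symbol 1: members go to different blocks, giving {B} and {W}.
No further refinement is possible. Final partition (6 blocks): {E} | {B} | {C} | {I,N} | {T} | {W}.
State I belongs to the block {I,N}, which has 2 states.

2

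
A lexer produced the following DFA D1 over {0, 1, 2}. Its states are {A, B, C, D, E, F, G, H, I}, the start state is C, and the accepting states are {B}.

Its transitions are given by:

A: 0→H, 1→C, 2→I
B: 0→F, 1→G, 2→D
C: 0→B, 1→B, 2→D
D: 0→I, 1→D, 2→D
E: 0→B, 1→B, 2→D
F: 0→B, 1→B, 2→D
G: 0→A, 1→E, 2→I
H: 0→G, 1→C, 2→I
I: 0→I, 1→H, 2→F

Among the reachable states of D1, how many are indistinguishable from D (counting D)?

1

Every state is reachable, so we keep all 9.
P0 = {B} | {A,C,D,E,F,G,H,I}.
Split {A,C,D,E,F,G,H,I} by δ(·,0) → {A,D,G,H,I} and {C,E,F}.
Refine {A,D,G,H,I} on symbol 1: members go to different blocks, giving {A,G,H} and {D,I}.
Split {D,I} by δ(·,1) → {D} and {I}.
No further refinement is possible. Final partition (5 blocks): {B} | {A,G,H} | {C,E,F} | {D} | {I}.
State D belongs to the block {D}, which has 1 states.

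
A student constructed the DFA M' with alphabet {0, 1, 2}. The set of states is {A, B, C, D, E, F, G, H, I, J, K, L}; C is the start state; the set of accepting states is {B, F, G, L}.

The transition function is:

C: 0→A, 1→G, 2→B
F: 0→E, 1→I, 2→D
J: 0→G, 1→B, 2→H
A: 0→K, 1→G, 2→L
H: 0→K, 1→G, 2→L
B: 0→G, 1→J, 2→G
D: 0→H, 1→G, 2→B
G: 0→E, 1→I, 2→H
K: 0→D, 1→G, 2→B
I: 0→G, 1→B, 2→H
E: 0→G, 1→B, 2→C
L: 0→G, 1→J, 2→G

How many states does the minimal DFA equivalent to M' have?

Reachable states from the start: {A,B,C,D,E,G,H,I,J,K,L}. Unreachable: {F} — drop them.
P0 = {B,G,L} | {A,C,D,E,H,I,J,K}.
Refine {B,G,L} on symbol 0: members go to different blocks, giving {B,L} and {G}.
On input 0, block {A,C,D,E,H,I,J,K} splits into {A,C,D,H,K} and {E,I,J}.
No further refinement is possible. Final partition (4 blocks): {B,L} | {A,C,D,H,K} | {G} | {E,I,J}.

4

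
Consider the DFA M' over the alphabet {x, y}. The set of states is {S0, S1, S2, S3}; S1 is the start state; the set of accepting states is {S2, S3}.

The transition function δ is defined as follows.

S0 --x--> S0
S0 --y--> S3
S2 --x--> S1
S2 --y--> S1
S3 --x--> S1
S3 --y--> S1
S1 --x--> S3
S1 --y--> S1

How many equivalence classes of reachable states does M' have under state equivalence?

2

First remove the unreachable states {S0,S2}; 2 states remain.
P0 = {S3} | {S1}.
No further refinement is possible. Final partition (2 blocks): {S3} | {S1}.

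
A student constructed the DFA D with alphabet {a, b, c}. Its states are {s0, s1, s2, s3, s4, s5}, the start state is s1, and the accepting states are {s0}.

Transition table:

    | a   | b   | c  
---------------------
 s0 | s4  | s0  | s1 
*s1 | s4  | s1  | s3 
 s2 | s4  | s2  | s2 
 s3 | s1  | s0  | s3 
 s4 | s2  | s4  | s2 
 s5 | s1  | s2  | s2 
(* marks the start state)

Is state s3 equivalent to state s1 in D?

No

First remove the unreachable states {s5}; 5 states remain.
Initial partition by acceptance: {s0} | {s1,s2,s3,s4}.
On input b, block {s1,s2,s3,s4} splits into {s1,s2,s4} and {s3}.
Refine {s1,s2,s4} on symbol c: members go to different blocks, giving {s2,s4} and {s1}.
No further refinement is possible. Final partition (4 blocks): {s0} | {s2,s4} | {s3} | {s1}.
s3 and s1 end up in different blocks, so they are distinguishable. For instance, the string 'b' is accepted from only s3.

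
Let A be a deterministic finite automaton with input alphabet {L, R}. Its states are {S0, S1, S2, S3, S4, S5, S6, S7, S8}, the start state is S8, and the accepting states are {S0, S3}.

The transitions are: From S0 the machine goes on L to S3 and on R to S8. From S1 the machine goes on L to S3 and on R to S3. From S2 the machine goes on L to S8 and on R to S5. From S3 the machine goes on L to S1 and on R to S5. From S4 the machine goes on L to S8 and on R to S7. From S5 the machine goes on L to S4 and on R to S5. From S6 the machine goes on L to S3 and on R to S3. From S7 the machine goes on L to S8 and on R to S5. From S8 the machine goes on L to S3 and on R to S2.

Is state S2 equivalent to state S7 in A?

Yes

Reachable states from the start: {S1,S2,S3,S4,S5,S7,S8}. Unreachable: {S0,S6} — drop them.
Initial partition by acceptance: {S3} | {S1,S2,S4,S5,S7,S8}.
On input L, block {S1,S2,S4,S5,S7,S8} splits into {S2,S4,S5,S7} and {S1,S8}.
On input L, block {S2,S4,S5,S7} splits into {S2,S4,S7} and {S5}.
Split {S2,S4,S7} by δ(·,R) → {S2,S7} and {S4}.
Split {S1,S8} by δ(·,R) → {S1} and {S8}.
No further refinement is possible. Final partition (6 blocks): {S3} | {S2,S7} | {S1} | {S5} | {S4} | {S8}.
S2 and S7 lie in the same block of the stable partition, so they are equivalent — no string distinguishes them.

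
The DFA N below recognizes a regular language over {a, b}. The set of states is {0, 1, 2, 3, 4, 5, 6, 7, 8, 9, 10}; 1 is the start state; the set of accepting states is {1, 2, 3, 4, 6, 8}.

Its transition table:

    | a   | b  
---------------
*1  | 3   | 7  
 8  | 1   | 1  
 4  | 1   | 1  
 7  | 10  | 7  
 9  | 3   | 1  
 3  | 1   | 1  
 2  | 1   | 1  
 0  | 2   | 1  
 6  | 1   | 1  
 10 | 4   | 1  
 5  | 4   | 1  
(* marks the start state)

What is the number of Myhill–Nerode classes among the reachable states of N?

4

Reachable states from the start: {1,3,4,7,10}. Unreachable: {0,2,5,6,8,9} — drop them.
Start with accepting vs non-accepting: {1,3,4} | {7,10}.
On input b, block {1,3,4} splits into {3,4} and {1}.
Split {7,10} by δ(·,a) → {7} and {10}.
No further refinement is possible. Final partition (4 blocks): {3,4} | {7} | {1} | {10}.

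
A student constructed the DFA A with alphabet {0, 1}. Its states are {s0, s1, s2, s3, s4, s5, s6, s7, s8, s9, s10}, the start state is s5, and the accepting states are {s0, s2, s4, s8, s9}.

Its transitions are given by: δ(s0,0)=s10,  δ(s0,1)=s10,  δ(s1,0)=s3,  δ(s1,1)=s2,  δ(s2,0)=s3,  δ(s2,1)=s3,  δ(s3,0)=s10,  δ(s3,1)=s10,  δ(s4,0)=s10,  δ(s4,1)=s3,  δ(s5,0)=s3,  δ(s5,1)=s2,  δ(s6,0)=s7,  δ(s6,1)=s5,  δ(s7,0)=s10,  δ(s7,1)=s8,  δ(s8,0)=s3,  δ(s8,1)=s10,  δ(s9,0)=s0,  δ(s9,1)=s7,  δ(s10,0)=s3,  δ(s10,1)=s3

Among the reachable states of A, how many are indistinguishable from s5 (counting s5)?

Reachable states from the start: {s2,s3,s5,s10}. Unreachable: {s0,s1,s4,s6,s7,s8,s9} — drop them.
Start with accepting vs non-accepting: {s2} | {s3,s5,s10}.
Refine {s3,s5,s10} on symbol 1: members go to different blocks, giving {s3,s10} and {s5}.
The partition is now stable with 3 blocks: {s2} | {s3,s10} | {s5}.
State s5 belongs to the block {s5}, which has 1 states.

1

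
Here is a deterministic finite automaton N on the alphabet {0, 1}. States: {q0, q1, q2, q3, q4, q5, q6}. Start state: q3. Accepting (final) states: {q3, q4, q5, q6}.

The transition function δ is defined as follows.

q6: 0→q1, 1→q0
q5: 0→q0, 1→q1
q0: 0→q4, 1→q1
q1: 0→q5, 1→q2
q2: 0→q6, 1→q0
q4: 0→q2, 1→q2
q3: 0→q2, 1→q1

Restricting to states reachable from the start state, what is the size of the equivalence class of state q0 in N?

P0 = {q3,q4,q5,q6} | {q0,q1,q2}.
Stable partition: {q3,q4,q5,q6} | {q0,q1,q2} — 2 equivalence classes.
The equivalence class containing q0 is {q0,q1,q2}, of size 3.

3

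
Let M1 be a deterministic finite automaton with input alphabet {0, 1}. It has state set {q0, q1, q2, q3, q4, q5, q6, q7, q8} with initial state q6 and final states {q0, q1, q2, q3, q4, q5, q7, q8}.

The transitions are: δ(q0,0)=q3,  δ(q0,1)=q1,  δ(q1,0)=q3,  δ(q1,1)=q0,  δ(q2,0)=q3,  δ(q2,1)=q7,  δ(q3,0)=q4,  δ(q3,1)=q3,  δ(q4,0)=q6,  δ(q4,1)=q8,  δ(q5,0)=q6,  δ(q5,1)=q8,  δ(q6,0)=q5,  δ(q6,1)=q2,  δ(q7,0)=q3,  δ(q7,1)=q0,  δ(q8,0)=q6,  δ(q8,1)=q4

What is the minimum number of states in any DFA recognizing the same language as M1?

4

Every state is reachable, so we keep all 9.
P0 = {q0,q1,q2,q3,q4,q5,q7,q8} | {q6}.
Refine {q0,q1,q2,q3,q4,q5,q7,q8} on symbol 0: members go to different blocks, giving {q0,q1,q2,q3,q7} and {q4,q5,q8}.
Refine {q0,q1,q2,q3,q7} on symbol 0: members go to different blocks, giving {q0,q1,q2,q7} and {q3}.
The partition is now stable with 4 blocks: {q0,q1,q2,q7} | {q6} | {q4,q5,q8} | {q3}.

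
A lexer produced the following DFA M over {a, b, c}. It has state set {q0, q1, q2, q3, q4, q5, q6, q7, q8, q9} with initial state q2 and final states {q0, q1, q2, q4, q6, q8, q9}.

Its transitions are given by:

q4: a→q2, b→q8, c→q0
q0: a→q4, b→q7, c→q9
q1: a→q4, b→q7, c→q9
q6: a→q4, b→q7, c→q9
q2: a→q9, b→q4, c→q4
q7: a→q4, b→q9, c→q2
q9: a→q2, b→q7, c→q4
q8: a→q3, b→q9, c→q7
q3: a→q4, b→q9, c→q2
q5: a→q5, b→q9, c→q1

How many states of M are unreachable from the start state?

No path from q2 leads to q1, q5, q6; the other 7 states are all reachable.

3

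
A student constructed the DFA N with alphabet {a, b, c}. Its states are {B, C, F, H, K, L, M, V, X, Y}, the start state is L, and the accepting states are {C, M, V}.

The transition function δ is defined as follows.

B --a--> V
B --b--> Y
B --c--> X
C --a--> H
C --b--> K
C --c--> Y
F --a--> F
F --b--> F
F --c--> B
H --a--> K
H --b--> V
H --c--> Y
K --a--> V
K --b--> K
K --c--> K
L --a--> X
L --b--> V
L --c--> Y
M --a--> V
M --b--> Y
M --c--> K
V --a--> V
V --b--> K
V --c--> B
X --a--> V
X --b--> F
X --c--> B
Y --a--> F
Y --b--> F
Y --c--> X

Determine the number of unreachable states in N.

3

BFS from L reaches {B, F, K, L, V, X, Y}; the 3 state(s) C, H, M are never visited.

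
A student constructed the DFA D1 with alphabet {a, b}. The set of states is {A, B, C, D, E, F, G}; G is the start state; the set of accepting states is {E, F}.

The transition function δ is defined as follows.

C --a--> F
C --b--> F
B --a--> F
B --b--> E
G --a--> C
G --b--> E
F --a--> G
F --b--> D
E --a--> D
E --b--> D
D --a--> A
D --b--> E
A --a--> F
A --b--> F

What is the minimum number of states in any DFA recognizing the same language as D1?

First remove the unreachable states {B}; 6 states remain.
Start with accepting vs non-accepting: {E,F} | {A,C,D,G}.
Split {A,C,D,G} by δ(·,a) → {A,C} and {D,G}.
Stable partition: {E,F} | {A,C} | {D,G} — 3 equivalence classes.

3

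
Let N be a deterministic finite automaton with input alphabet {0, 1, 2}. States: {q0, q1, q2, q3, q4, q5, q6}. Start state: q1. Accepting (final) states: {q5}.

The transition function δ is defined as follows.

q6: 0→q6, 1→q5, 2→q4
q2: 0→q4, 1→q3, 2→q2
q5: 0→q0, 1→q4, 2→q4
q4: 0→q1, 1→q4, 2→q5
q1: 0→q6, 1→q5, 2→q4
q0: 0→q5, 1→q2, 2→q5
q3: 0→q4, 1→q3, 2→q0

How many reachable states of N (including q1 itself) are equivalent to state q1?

Start with accepting vs non-accepting: {q5} | {q0,q1,q2,q3,q4,q6}.
Refine {q0,q1,q2,q3,q4,q6} on symbol 0: members go to different blocks, giving {q1,q2,q3,q4,q6} and {q0}.
Split {q1,q2,q3,q4,q6} by δ(·,1) → {q2,q3,q4} and {q1,q6}.
On input 0, block {q2,q3,q4} splits into {q2,q3} and {q4}.
On input 2, block {q2,q3} splits into {q2} and {q3}.
The partition is now stable with 6 blocks: {q5} | {q2} | {q0} | {q1,q6} | {q4} | {q3}.
State q1 belongs to the block {q1,q6}, which has 2 states.

2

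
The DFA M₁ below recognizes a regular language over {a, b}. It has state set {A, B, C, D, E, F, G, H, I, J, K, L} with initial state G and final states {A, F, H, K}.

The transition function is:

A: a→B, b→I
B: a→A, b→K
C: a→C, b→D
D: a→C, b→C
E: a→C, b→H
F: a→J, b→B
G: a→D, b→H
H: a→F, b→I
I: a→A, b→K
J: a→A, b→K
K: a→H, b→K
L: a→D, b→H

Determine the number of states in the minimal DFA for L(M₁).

6

States {E,L} cannot be reached from the start state, so discard them.
Initial partition by acceptance: {A,F,H,K} | {B,C,D,G,I,J}.
Split {A,F,H,K} by δ(·,a) → {A,F} and {H,K}.
On input a, block {B,C,D,G,I,J} splits into {B,I,J} and {C,D,G}.
On input a, block {H,K} splits into {H} and {K}.
Split {C,D,G} by δ(·,b) → {C,D} and {G}.
No further refinement is possible. Final partition (6 blocks): {A,F} | {B,I,J} | {H} | {C,D} | {K} | {G}.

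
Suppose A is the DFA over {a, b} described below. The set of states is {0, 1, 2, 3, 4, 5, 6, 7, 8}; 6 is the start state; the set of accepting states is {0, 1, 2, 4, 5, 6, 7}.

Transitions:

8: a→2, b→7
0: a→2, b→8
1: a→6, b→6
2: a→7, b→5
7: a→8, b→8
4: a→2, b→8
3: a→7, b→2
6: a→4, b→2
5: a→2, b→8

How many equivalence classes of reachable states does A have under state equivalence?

5

First remove the unreachable states {0,1,3}; 6 states remain.
Initial partition by acceptance: {2,4,5,6,7} | {8}.
On input a, block {2,4,5,6,7} splits into {2,4,5,6} and {7}.
Refine {2,4,5,6} on symbol a: members go to different blocks, giving {4,5,6} and {2}.
On input a, block {4,5,6} splits into {4,5} and {6}.
The partition is now stable with 5 blocks: {4,5} | {8} | {7} | {2} | {6}.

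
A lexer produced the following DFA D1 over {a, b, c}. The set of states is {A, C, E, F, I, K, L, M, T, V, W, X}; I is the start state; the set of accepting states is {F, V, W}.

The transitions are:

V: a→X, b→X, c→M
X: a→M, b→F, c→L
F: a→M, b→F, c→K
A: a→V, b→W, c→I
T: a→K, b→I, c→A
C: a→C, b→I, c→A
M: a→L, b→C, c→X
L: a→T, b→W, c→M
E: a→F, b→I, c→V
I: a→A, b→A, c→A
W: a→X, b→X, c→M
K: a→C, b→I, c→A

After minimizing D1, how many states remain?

States {E} cannot be reached from the start state, so discard them.
Initial partition by acceptance: {F,V,W} | {A,C,I,K,L,M,T,X}.
Split {F,V,W} by δ(·,b) → {V,W} and {F}.
Refine {A,C,I,K,L,M,T,X} on symbol a: members go to different blocks, giving {C,I,K,L,M,T,X} and {A}.
Split {C,I,K,L,M,T,X} by δ(·,a) → {C,K,L,M,T,X} and {I}.
Refine {C,K,L,M,T,X} on symbol b: members go to different blocks, giving {C,K,T} and {X} and {M} and {L}.
Stable partition: {V,W} | {C,K,T} | {F} | {A} | {I} | {X} | {M} | {L} — 8 equivalence classes.

8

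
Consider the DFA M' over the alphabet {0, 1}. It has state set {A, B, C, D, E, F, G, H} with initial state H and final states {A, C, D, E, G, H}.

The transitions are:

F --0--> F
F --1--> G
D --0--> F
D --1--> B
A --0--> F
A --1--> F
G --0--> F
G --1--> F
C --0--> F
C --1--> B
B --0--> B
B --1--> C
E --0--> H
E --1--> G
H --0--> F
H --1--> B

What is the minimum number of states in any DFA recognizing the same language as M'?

States {A,D,E} cannot be reached from the start state, so discard them.
P0 = {C,G,H} | {B,F}.
The partition is now stable with 2 blocks: {C,G,H} | {B,F}.

2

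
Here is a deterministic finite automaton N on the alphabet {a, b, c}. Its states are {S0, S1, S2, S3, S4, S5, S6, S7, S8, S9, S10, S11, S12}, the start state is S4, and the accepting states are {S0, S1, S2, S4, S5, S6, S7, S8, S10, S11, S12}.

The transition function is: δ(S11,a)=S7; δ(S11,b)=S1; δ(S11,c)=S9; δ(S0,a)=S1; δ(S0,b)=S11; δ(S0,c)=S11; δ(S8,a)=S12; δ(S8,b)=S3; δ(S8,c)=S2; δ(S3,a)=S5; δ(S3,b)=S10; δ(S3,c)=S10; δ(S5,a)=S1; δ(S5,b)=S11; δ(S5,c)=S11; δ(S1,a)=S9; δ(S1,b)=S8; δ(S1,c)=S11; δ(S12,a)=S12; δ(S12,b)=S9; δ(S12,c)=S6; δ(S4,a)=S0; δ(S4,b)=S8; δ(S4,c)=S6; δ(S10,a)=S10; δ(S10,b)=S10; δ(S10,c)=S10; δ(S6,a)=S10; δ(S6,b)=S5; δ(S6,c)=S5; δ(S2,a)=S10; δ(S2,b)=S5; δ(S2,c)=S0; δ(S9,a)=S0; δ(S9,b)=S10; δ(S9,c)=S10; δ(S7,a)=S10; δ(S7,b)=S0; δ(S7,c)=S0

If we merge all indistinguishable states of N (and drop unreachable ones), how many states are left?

8

P0 = {S0,S1,S2,S4,S5,S6,S7,S8,S10,S11,S12} | {S3,S9}.
Refine {S0,S1,S2,S4,S5,S6,S7,S8,S10,S11,S12} on symbol a: members go to different blocks, giving {S0,S2,S4,S5,S6,S7,S8,S10,S11,S12} and {S1}.
Split {S0,S2,S4,S5,S6,S7,S8,S10,S11,S12} by δ(·,a) → {S2,S4,S6,S7,S8,S10,S11,S12} and {S0,S5}.
On input a, block {S2,S4,S6,S7,S8,S10,S11,S12} splits into {S2,S6,S7,S8,S10,S11,S12} and {S4}.
On input b, block {S2,S6,S7,S8,S10,S11,S12} splits into {S2,S6,S7} and {S8,S12} and {S10} and {S11}.
No further refinement is possible. Final partition (8 blocks): {S2,S6,S7} | {S3,S9} | {S1} | {S0,S5} | {S4} | {S8,S12} | {S10} | {S11}.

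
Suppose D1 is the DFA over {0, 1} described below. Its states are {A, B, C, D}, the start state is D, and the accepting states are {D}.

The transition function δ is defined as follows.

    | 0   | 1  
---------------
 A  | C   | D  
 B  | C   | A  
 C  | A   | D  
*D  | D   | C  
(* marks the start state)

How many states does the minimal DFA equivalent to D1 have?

2

States {B} cannot be reached from the start state, so discard them.
Initial partition by acceptance: {D} | {A,C}.
Stable partition: {D} | {A,C} — 2 equivalence classes.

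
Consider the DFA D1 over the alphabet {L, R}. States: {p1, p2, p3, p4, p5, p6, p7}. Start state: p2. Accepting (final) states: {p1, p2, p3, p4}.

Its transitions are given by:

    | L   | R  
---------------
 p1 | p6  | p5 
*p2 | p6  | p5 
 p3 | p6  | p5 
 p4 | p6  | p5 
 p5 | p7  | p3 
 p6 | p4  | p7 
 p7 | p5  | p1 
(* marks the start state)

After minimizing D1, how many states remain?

P0 = {p1,p2,p3,p4} | {p5,p6,p7}.
Refine {p5,p6,p7} on symbol L: members go to different blocks, giving {p5,p7} and {p6}.
Stable partition: {p1,p2,p3,p4} | {p5,p7} | {p6} — 3 equivalence classes.

3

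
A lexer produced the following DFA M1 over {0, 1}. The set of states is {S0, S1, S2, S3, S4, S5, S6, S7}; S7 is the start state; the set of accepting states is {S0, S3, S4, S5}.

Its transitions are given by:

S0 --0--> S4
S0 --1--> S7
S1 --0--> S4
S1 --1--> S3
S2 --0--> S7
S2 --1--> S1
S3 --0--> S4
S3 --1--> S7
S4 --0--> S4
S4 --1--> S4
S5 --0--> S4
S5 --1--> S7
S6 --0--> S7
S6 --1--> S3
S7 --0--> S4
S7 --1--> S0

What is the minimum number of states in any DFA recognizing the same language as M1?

Reachable states from the start: {S0,S4,S7}. Unreachable: {S1,S2,S3,S5,S6} — drop them.
P0 = {S0,S4} | {S7}.
Split {S0,S4} by δ(·,1) → {S0} and {S4}.
No further refinement is possible. Final partition (3 blocks): {S0} | {S7} | {S4}.

3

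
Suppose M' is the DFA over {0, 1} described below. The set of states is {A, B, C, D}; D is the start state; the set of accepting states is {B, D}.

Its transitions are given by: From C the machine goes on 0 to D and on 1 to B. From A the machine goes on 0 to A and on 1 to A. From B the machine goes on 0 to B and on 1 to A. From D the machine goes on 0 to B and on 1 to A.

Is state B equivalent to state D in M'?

First remove the unreachable states {C}; 3 states remain.
P0 = {B,D} | {A}.
No further refinement is possible. Final partition (2 blocks): {B,D} | {A}.
B and D lie in the same block of the stable partition, so they are equivalent — no string distinguishes them.

Yes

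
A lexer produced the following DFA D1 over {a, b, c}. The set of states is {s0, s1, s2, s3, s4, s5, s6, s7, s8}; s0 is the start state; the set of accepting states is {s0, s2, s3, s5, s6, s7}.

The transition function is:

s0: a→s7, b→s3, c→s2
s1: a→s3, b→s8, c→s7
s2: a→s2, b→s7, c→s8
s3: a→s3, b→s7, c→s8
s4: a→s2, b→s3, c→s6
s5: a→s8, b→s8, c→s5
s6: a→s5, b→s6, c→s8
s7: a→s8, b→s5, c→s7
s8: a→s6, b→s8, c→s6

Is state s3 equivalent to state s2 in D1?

Reachable states from the start: {s0,s2,s3,s5,s6,s7,s8}. Unreachable: {s1,s4} — drop them.
P0 = {s0,s2,s3,s5,s6,s7} | {s8}.
Split {s0,s2,s3,s5,s6,s7} by δ(·,a) → {s0,s2,s3,s6} and {s5,s7}.
Refine {s0,s2,s3,s6} on symbol a: members go to different blocks, giving {s0,s6} and {s2,s3}.
Split {s0,s6} by δ(·,b) → {s0} and {s6}.
On input b, block {s5,s7} splits into {s5} and {s7}.
Stable partition: {s0} | {s8} | {s5} | {s2,s3} | {s6} | {s7} — 6 equivalence classes.
s3 and s2 lie in the same block of the stable partition, so they are equivalent — no string distinguishes them.

Yes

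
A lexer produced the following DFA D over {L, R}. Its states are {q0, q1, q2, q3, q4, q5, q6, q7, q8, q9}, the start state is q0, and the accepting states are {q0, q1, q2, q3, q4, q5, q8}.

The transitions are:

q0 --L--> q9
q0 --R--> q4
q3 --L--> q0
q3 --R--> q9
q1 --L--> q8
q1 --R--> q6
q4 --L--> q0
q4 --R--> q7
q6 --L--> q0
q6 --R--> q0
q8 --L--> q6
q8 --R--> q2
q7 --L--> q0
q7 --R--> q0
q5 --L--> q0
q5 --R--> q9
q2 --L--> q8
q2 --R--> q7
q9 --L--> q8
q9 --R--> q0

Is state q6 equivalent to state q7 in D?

First remove the unreachable states {q1,q3,q5}; 7 states remain.
Start with accepting vs non-accepting: {q0,q2,q4,q8} | {q6,q7,q9}.
Refine {q0,q2,q4,q8} on symbol L: members go to different blocks, giving {q0,q8} and {q2,q4}.
No further refinement is possible. Final partition (3 blocks): {q0,q8} | {q6,q7,q9} | {q2,q4}.
q6 and q7 lie in the same block of the stable partition, so they are equivalent — no string distinguishes them.

Yes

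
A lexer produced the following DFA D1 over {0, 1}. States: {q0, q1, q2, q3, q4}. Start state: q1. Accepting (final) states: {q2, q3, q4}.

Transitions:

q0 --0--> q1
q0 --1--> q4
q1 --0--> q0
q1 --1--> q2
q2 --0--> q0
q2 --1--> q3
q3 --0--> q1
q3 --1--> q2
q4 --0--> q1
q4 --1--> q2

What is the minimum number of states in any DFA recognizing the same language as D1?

2

Initial partition by acceptance: {q2,q3,q4} | {q0,q1}.
No further refinement is possible. Final partition (2 blocks): {q2,q3,q4} | {q0,q1}.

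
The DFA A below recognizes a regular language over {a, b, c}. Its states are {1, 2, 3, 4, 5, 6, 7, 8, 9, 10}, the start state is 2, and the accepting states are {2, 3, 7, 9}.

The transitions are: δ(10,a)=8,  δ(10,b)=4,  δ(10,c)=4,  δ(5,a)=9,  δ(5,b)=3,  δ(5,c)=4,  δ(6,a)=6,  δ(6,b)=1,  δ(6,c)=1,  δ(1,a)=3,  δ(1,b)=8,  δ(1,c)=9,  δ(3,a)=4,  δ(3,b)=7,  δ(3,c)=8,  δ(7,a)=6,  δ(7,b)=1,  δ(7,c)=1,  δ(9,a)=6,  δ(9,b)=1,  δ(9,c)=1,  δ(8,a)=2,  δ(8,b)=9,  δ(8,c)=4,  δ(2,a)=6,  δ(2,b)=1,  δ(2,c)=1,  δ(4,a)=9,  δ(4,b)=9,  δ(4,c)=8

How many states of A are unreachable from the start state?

Starting at 2 and following transitions, the reachable set is {1, 2, 3, 4, 6, 7, 8, 9}. That leaves 5, 10 unreachable — 2 in total.

2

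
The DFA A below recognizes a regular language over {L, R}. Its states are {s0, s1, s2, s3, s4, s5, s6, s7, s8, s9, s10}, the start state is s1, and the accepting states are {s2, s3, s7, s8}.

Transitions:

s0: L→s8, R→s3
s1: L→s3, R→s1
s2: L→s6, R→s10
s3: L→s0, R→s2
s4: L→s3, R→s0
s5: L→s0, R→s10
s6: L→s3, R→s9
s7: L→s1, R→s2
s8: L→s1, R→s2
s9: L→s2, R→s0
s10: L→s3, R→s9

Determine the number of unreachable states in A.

3

BFS from s1 reaches {s0, s1, s2, s3, s6, s8, s9, s10}; the 3 state(s) s4, s5, s7 are never visited.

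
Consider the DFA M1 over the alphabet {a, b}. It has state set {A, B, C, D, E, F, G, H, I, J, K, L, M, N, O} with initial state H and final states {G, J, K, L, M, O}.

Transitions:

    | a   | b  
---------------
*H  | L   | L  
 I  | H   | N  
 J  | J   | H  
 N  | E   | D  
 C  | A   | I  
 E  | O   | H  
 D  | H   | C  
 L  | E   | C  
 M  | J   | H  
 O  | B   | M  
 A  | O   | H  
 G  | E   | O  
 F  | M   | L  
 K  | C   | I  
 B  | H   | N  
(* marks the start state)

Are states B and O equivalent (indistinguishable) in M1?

States {F,G,K} cannot be reached from the start state, so discard them.
P0 = {J,L,M,O} | {A,B,C,D,E,H,I,N}.
Split {J,L,M,O} by δ(·,a) → {J,M} and {L,O}.
Refine {A,B,C,D,E,H,I,N} on symbol a: members go to different blocks, giving {B,C,D,I,N} and {A,E,H}.
Refine {L,O} on symbol a: members go to different blocks, giving {L} and {O}.
Split {A,E,H} by δ(·,a) → {A,E} and {H}.
Split {B,C,D,I,N} by δ(·,a) → {B,D,I} and {C,N}.
The partition is now stable with 7 blocks: {J,M} | {B,D,I} | {L} | {A,E} | {O} | {H} | {C,N}.
B and O end up in different blocks, so they are distinguishable. For instance, the string 'ε' is accepted from only O.

No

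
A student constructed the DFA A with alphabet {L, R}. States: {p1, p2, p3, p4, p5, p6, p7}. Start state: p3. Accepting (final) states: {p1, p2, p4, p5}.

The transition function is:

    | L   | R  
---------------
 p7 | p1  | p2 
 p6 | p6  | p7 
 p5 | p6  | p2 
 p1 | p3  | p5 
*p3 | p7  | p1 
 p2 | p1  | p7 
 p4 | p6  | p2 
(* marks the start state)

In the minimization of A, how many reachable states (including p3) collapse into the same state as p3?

1

Reachable states from the start: {p1,p2,p3,p5,p6,p7}. Unreachable: {p4} — drop them.
Initial partition by acceptance: {p1,p2,p5} | {p3,p6,p7}.
Refine {p1,p2,p5} on symbol L: members go to different blocks, giving {p1,p5} and {p2}.
On input R, block {p1,p5} splits into {p1} and {p5}.
On input L, block {p3,p6,p7} splits into {p3,p6} and {p7}.
Split {p3,p6} by δ(·,L) → {p3} and {p6}.
The partition is now stable with 6 blocks: {p1} | {p3} | {p2} | {p5} | {p7} | {p6}.
The equivalence class containing p3 is {p3}, of size 1.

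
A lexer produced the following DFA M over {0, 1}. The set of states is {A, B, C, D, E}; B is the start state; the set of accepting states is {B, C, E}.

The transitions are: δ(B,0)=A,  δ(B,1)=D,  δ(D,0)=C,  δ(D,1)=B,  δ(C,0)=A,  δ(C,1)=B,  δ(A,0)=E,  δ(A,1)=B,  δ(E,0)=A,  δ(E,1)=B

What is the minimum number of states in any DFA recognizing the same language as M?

3

Every state is reachable, so we keep all 5.
Start with accepting vs non-accepting: {B,C,E} | {A,D}.
Refine {B,C,E} on symbol 1: members go to different blocks, giving {C,E} and {B}.
The partition is now stable with 3 blocks: {C,E} | {A,D} | {B}.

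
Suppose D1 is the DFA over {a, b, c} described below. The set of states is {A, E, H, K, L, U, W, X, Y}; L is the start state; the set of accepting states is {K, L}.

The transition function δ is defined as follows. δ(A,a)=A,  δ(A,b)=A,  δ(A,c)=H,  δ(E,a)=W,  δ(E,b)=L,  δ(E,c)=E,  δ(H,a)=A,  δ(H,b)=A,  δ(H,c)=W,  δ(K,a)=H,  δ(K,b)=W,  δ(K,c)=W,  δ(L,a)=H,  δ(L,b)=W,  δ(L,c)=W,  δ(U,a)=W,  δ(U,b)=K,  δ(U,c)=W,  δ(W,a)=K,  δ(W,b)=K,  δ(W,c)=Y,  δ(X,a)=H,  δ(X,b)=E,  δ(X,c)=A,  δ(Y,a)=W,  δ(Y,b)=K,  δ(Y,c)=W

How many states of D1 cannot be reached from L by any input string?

3

BFS from L reaches {A, H, K, L, W, Y}; the 3 state(s) E, U, X are never visited.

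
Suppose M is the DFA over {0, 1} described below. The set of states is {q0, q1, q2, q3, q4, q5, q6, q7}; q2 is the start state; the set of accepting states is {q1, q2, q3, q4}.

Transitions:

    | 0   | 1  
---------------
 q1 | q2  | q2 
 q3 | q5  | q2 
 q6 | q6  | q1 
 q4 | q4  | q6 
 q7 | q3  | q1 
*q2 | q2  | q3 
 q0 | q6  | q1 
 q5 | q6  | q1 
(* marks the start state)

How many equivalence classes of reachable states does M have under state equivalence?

4

States {q0,q4,q7} cannot be reached from the start state, so discard them.
Initial partition by acceptance: {q1,q2,q3} | {q5,q6}.
On input 0, block {q1,q2,q3} splits into {q1,q2} and {q3}.
On input 1, block {q1,q2} splits into {q1} and {q2}.
The partition is now stable with 4 blocks: {q1} | {q5,q6} | {q3} | {q2}.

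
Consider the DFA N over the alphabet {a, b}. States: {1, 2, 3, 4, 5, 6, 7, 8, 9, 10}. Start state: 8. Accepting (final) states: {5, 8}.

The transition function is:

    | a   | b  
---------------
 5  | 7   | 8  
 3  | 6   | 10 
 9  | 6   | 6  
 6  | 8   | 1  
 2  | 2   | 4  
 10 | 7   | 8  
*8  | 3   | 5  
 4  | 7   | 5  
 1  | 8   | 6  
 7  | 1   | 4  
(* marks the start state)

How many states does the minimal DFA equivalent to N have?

States {2,9} cannot be reached from the start state, so discard them.
P0 = {5,8} | {1,3,4,6,7,10}.
Refine {1,3,4,6,7,10} on symbol a: members go to different blocks, giving {3,4,7,10} and {1,6}.
On input a, block {3,4,7,10} splits into {3,7} and {4,10}.
Stable partition: {5,8} | {3,7} | {1,6} | {4,10} — 4 equivalence classes.

4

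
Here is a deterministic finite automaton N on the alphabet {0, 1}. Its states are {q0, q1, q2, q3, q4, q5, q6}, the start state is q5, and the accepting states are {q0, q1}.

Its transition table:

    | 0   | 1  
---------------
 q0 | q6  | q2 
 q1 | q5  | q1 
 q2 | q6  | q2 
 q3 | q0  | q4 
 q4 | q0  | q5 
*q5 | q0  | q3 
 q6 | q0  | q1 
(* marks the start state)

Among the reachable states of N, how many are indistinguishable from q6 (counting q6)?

Every state is reachable, so we keep all 7.
Initial partition by acceptance: {q0,q1} | {q2,q3,q4,q5,q6}.
On input 1, block {q0,q1} splits into {q0} and {q1}.
On input 0, block {q2,q3,q4,q5,q6} splits into {q3,q4,q5,q6} and {q2}.
On input 1, block {q3,q4,q5,q6} splits into {q3,q4,q5} and {q6}.
Stable partition: {q0} | {q3,q4,q5} | {q1} | {q2} | {q6} — 5 equivalence classes.
The equivalence class containing q6 is {q6}, of size 1.

1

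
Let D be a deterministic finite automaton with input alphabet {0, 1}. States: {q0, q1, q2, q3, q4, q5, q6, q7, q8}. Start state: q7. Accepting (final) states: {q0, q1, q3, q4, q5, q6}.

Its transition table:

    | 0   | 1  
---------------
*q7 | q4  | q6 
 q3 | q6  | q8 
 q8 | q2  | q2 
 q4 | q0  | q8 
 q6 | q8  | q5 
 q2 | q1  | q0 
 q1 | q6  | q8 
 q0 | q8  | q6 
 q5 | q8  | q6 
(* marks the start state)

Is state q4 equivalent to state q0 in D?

Reachable states from the start: {q0,q1,q2,q4,q5,q6,q7,q8}. Unreachable: {q3} — drop them.
Initial partition by acceptance: {q0,q1,q4,q5,q6} | {q2,q7,q8}.
On input 0, block {q0,q1,q4,q5,q6} splits into {q0,q5,q6} and {q1,q4}.
Split {q2,q7,q8} by δ(·,0) → {q2,q7} and {q8}.
The partition is now stable with 4 blocks: {q0,q5,q6} | {q2,q7} | {q1,q4} | {q8}.
q4 and q0 end up in different blocks, so they are distinguishable. For instance, the string '0' is accepted from only q4.

No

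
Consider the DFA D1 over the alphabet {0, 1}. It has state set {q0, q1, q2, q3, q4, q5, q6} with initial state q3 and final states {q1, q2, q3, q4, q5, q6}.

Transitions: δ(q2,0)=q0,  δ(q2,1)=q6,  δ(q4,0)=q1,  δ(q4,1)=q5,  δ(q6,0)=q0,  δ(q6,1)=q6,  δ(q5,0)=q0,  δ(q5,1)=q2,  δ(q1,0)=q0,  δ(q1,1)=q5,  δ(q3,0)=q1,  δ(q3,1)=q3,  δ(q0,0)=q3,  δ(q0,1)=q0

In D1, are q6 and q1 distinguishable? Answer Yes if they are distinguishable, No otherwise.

No

Reachable states from the start: {q0,q1,q2,q3,q5,q6}. Unreachable: {q4} — drop them.
Start with accepting vs non-accepting: {q1,q2,q3,q5,q6} | {q0}.
On input 0, block {q1,q2,q3,q5,q6} splits into {q1,q2,q5,q6} and {q3}.
The partition is now stable with 3 blocks: {q1,q2,q5,q6} | {q0} | {q3}.
q6 and q1 lie in the same block of the stable partition, so they are equivalent — no string distinguishes them.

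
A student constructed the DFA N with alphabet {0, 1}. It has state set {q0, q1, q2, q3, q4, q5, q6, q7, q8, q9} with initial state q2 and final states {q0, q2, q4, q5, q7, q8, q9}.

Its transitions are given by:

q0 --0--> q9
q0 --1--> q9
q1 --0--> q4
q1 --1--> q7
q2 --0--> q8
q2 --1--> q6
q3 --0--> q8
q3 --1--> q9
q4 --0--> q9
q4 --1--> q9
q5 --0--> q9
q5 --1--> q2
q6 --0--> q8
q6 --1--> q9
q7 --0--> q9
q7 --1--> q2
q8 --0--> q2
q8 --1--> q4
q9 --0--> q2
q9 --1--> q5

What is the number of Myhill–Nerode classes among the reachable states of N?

6

States {q0,q1,q3,q7} cannot be reached from the start state, so discard them.
Start with accepting vs non-accepting: {q2,q4,q5,q8,q9} | {q6}.
Refine {q2,q4,q5,q8,q9} on symbol 1: members go to different blocks, giving {q4,q5,q8,q9} and {q2}.
Split {q4,q5,q8,q9} by δ(·,0) → {q4,q5} and {q8,q9}.
On input 1, block {q4,q5} splits into {q4} and {q5}.
Refine {q8,q9} on symbol 1: members go to different blocks, giving {q8} and {q9}.
No further refinement is possible. Final partition (6 blocks): {q4} | {q6} | {q2} | {q8} | {q5} | {q9}.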